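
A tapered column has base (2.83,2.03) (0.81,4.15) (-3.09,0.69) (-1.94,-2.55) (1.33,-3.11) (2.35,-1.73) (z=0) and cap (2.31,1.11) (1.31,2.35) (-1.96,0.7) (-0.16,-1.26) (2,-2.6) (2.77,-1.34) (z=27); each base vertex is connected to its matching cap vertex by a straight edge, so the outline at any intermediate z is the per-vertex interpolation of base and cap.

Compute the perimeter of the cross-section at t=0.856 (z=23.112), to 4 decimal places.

Perimeter at t=0.856: 15.1840

Cross-section at t=0.856: each vertex is (1-t)·p0[i] + t·p1[i].
  v1: (1-0.856)·(2.83,2.03) + 0.856·(2.31,1.11) = (2.3849,1.2425)
  v2: (1-0.856)·(0.81,4.15) + 0.856·(1.31,2.35) = (1.2380,2.6092)
  v3: (1-0.856)·(-3.09,0.69) + 0.856·(-1.96,0.7) = (-2.1227,0.6986)
  v4: (1-0.856)·(-1.94,-2.55) + 0.856·(-0.16,-1.26) = (-0.4163,-1.4458)
  v5: (1-0.856)·(1.33,-3.11) + 0.856·(2,-2.6) = (1.9035,-2.6734)
  v6: (1-0.856)·(2.35,-1.73) + 0.856·(2.77,-1.34) = (2.7095,-1.3962)
Perimeter = Σ |v_{i+1} − v_i|:
  edge 1→2: √(-1.1469² + 1.3667²) = 1.7842 (running 1.7842)
  edge 2→3: √(-3.3607² + -1.9106²) = 3.8659 (running 5.6500)
  edge 3→4: √(1.7064² + -2.1443²) = 2.7404 (running 8.3905)
  edge 4→5: √(2.3198² + -1.2277²) = 2.6247 (running 11.0151)
  edge 5→6: √(0.8060² + 1.2773²) = 1.5103 (running 12.5255)
  edge 6→1: √(-0.3246² + 2.6386²) = 2.6585 (running 15.1840)
Perimeter = 15.1840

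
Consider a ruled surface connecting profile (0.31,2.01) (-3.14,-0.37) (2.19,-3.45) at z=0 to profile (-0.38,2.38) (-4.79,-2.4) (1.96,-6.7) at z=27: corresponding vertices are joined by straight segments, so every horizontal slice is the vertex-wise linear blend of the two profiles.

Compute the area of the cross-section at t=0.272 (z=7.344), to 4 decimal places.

Area at t=0.272: 14.9990

Cross-section at t=0.272: each vertex is (1-t)·p0[i] + t·p1[i].
  v1: (1-0.272)·(0.31,2.01) + 0.272·(-0.38,2.38) = (0.1223,2.1106)
  v2: (1-0.272)·(-3.14,-0.37) + 0.272·(-4.79,-2.4) = (-3.5888,-0.9222)
  v3: (1-0.272)·(2.19,-3.45) + 0.272·(1.96,-6.7) = (2.1274,-4.3340)
Shoelace sum Σ(x_i·y_{i+1} − x_{i+1}·y_i):
  i=1: 0.1223·-0.9222 − -3.5888·2.1106 = +7.4619 (running +7.4619)
  i=2: -3.5888·-4.3340 − 2.1274·-0.9222 = +17.5157 (running +24.9776)
  i=3: 2.1274·2.1106 − 0.1223·-4.3340 = +5.0204 (running +29.9980)
Area = |Σ|/2 = |29.9980|/2 = 14.9990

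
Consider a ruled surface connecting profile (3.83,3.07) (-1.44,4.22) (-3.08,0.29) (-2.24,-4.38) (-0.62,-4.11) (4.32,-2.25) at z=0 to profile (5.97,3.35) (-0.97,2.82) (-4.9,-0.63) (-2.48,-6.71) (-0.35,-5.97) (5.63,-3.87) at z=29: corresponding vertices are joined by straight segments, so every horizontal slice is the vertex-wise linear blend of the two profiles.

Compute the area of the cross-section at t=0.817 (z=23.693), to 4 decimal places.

Cross-section at t=0.817: each vertex is (1-t)·p0[i] + t·p1[i].
  v1: (1-0.817)·(3.83,3.07) + 0.817·(5.97,3.35) = (5.5784,3.2988)
  v2: (1-0.817)·(-1.44,4.22) + 0.817·(-0.97,2.82) = (-1.0560,3.0762)
  v3: (1-0.817)·(-3.08,0.29) + 0.817·(-4.9,-0.63) = (-4.5669,-0.4616)
  v4: (1-0.817)·(-2.24,-4.38) + 0.817·(-2.48,-6.71) = (-2.4361,-6.2836)
  v5: (1-0.817)·(-0.62,-4.11) + 0.817·(-0.35,-5.97) = (-0.3994,-5.6296)
  v6: (1-0.817)·(4.32,-2.25) + 0.817·(5.63,-3.87) = (5.3903,-3.5735)
Shoelace sum Σ(x_i·y_{i+1} − x_{i+1}·y_i):
  i=1: 5.5784·3.0762 − -1.0560·3.2988 = +20.6437 (running +20.6437)
  i=2: -1.0560·-0.4616 − -4.5669·3.0762 = +14.5363 (running +35.1801)
  i=3: -4.5669·-6.2836 − -2.4361·-0.4616 = +27.5723 (running +62.7523)
  i=4: -2.4361·-5.6296 − -0.3994·-6.2836 = +11.2045 (running +73.9568)
  i=5: -0.3994·-3.5735 − 5.3903·-5.6296 = +31.7725 (running +105.7293)
  i=6: 5.3903·3.2988 − 5.5784·-3.5735 = +37.7158 (running +143.4450)
Area = |Σ|/2 = |143.4450|/2 = 71.7225

Area at t=0.817: 71.7225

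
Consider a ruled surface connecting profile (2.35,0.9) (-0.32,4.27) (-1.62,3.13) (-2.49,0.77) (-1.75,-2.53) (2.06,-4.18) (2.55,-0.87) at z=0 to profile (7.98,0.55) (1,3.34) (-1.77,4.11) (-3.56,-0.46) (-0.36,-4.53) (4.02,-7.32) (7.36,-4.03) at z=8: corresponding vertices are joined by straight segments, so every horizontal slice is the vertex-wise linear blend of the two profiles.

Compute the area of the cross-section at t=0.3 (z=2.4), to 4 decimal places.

Cross-section at t=0.3: each vertex is (1-t)·p0[i] + t·p1[i].
  v1: (1-0.3)·(2.35,0.9) + 0.3·(7.98,0.55) = (4.0390,0.7950)
  v2: (1-0.3)·(-0.32,4.27) + 0.3·(1,3.34) = (0.0760,3.9910)
  v3: (1-0.3)·(-1.62,3.13) + 0.3·(-1.77,4.11) = (-1.6650,3.4240)
  v4: (1-0.3)·(-2.49,0.77) + 0.3·(-3.56,-0.46) = (-2.8110,0.4010)
  v5: (1-0.3)·(-1.75,-2.53) + 0.3·(-0.36,-4.53) = (-1.3330,-3.1300)
  v6: (1-0.3)·(2.06,-4.18) + 0.3·(4.02,-7.32) = (2.6480,-5.1220)
  v7: (1-0.3)·(2.55,-0.87) + 0.3·(7.36,-4.03) = (3.9930,-1.8180)
Shoelace sum Σ(x_i·y_{i+1} − x_{i+1}·y_i):
  i=1: 4.0390·3.9910 − 0.0760·0.7950 = +16.0592 (running +16.0592)
  i=2: 0.0760·3.4240 − -1.6650·3.9910 = +6.9052 (running +22.9645)
  i=3: -1.6650·0.4010 − -2.8110·3.4240 = +8.9572 (running +31.9217)
  i=4: -2.8110·-3.1300 − -1.3330·0.4010 = +9.3330 (running +41.2546)
  i=5: -1.3330·-5.1220 − 2.6480·-3.1300 = +15.1159 (running +56.3705)
  i=6: 2.6480·-1.8180 − 3.9930·-5.1220 = +15.6381 (running +72.0086)
  i=7: 3.9930·0.7950 − 4.0390·-1.8180 = +10.5173 (running +82.5259)
Area = |Σ|/2 = |82.5259|/2 = 41.2630

Area at t=0.3: 41.2630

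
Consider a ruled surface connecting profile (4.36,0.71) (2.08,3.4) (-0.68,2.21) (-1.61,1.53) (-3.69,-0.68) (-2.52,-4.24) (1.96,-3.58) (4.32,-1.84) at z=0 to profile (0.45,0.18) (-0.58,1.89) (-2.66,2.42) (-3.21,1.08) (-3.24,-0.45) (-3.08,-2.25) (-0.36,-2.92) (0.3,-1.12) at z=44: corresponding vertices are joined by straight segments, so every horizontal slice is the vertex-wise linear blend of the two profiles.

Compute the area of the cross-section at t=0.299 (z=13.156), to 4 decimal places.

Area at t=0.299: 32.4984

Cross-section at t=0.299: each vertex is (1-t)·p0[i] + t·p1[i].
  v1: (1-0.299)·(4.36,0.71) + 0.299·(0.45,0.18) = (3.1909,0.5515)
  v2: (1-0.299)·(2.08,3.4) + 0.299·(-0.58,1.89) = (1.2847,2.9485)
  v3: (1-0.299)·(-0.68,2.21) + 0.299·(-2.66,2.42) = (-1.2720,2.2728)
  v4: (1-0.299)·(-1.61,1.53) + 0.299·(-3.21,1.08) = (-2.0884,1.3955)
  v5: (1-0.299)·(-3.69,-0.68) + 0.299·(-3.24,-0.45) = (-3.5555,-0.6112)
  v6: (1-0.299)·(-2.52,-4.24) + 0.299·(-3.08,-2.25) = (-2.6874,-3.6450)
  v7: (1-0.299)·(1.96,-3.58) + 0.299·(-0.36,-2.92) = (1.2663,-3.3827)
  v8: (1-0.299)·(4.32,-1.84) + 0.299·(0.3,-1.12) = (3.1180,-1.6247)
Shoelace sum Σ(x_i·y_{i+1} − x_{i+1}·y_i):
  i=1: 3.1909·2.9485 − 1.2847·0.5515 = +8.6999 (running +8.6999)
  i=2: 1.2847·2.2728 − -1.2720·2.9485 = +6.6703 (running +15.3702)
  i=3: -1.2720·1.3955 − -2.0884·2.2728 = +2.9715 (running +18.3417)
  i=4: -2.0884·-0.6112 − -3.5555·1.3955 = +6.2379 (running +24.5796)
  i=5: -3.5555·-3.6450 − -2.6874·-0.6112 = +11.3169 (running +35.8966)
  i=6: -2.6874·-3.3827 − 1.2663·-3.6450 = +13.7064 (running +49.6030)
  i=7: 1.2663·-1.6247 − 3.1180·-3.3827 = +8.4898 (running +58.0928)
  i=8: 3.1180·0.5515 − 3.1909·-1.6247 = +6.9040 (running +64.9968)
Area = |Σ|/2 = |64.9968|/2 = 32.4984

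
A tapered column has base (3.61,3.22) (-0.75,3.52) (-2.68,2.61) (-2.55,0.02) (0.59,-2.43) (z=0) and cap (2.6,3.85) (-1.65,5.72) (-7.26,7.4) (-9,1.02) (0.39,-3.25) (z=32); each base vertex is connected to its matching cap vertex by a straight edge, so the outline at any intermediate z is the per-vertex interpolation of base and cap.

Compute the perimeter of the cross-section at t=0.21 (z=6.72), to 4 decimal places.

Cross-section at t=0.21: each vertex is (1-t)·p0[i] + t·p1[i].
  v1: (1-0.21)·(3.61,3.22) + 0.21·(2.6,3.85) = (3.3979,3.3523)
  v2: (1-0.21)·(-0.75,3.52) + 0.21·(-1.65,5.72) = (-0.9390,3.9820)
  v3: (1-0.21)·(-2.68,2.61) + 0.21·(-7.26,7.4) = (-3.6418,3.6159)
  v4: (1-0.21)·(-2.55,0.02) + 0.21·(-9,1.02) = (-3.9045,0.2300)
  v5: (1-0.21)·(0.59,-2.43) + 0.21·(0.39,-3.25) = (0.5480,-2.6022)
Perimeter = Σ |v_{i+1} − v_i|:
  edge 1→2: √(-4.3369² + 0.6297²) = 4.3824 (running 4.3824)
  edge 2→3: √(-2.7028² + -0.3661²) = 2.7275 (running 7.1099)
  edge 3→4: √(-0.2627² + -3.3859²) = 3.3961 (running 10.5059)
  edge 4→5: √(4.4525² + -2.8322²) = 5.2769 (running 15.7829)
  edge 5→1: √(2.8499² + 5.9545²) = 6.6014 (running 22.3842)
Perimeter = 22.3842

Perimeter at t=0.21: 22.3842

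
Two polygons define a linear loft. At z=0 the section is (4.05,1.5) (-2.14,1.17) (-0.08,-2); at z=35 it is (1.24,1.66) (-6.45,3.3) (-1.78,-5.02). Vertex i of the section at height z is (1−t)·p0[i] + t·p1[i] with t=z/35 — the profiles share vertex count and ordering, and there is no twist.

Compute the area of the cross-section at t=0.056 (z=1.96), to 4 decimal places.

Area at t=0.056: 11.0913

Cross-section at t=0.056: each vertex is (1-t)·p0[i] + t·p1[i].
  v1: (1-0.056)·(4.05,1.5) + 0.056·(1.24,1.66) = (3.8926,1.5090)
  v2: (1-0.056)·(-2.14,1.17) + 0.056·(-6.45,3.3) = (-2.3814,1.2893)
  v3: (1-0.056)·(-0.08,-2) + 0.056·(-1.78,-5.02) = (-0.1752,-2.1691)
Shoelace sum Σ(x_i·y_{i+1} − x_{i+1}·y_i):
  i=1: 3.8926·1.2893 − -2.3814·1.5090 = +8.6121 (running +8.6121)
  i=2: -2.3814·-2.1691 − -0.1752·1.2893 = +5.3913 (running +14.0034)
  i=3: -0.1752·1.5090 − 3.8926·-2.1691 = +8.1792 (running +22.1827)
Area = |Σ|/2 = |22.1827|/2 = 11.0913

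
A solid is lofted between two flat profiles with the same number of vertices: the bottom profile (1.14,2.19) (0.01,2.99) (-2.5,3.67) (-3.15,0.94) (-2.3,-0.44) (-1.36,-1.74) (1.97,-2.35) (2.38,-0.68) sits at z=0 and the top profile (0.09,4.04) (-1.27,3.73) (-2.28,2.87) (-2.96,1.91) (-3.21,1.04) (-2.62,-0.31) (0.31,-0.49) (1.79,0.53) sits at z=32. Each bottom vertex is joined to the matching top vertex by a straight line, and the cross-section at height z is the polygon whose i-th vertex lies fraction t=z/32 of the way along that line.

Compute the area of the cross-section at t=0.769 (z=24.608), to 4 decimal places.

Area at t=0.769: 16.5916

Cross-section at t=0.769: each vertex is (1-t)·p0[i] + t·p1[i].
  v1: (1-0.769)·(1.14,2.19) + 0.769·(0.09,4.04) = (0.3325,3.6126)
  v2: (1-0.769)·(0.01,2.99) + 0.769·(-1.27,3.73) = (-0.9743,3.5591)
  v3: (1-0.769)·(-2.5,3.67) + 0.769·(-2.28,2.87) = (-2.3308,3.0548)
  v4: (1-0.769)·(-3.15,0.94) + 0.769·(-2.96,1.91) = (-3.0039,1.6859)
  v5: (1-0.769)·(-2.3,-0.44) + 0.769·(-3.21,1.04) = (-2.9998,0.6981)
  v6: (1-0.769)·(-1.36,-1.74) + 0.769·(-2.62,-0.31) = (-2.3289,-0.6403)
  v7: (1-0.769)·(1.97,-2.35) + 0.769·(0.31,-0.49) = (0.6935,-0.9197)
  v8: (1-0.769)·(2.38,-0.68) + 0.769·(1.79,0.53) = (1.9263,0.2505)
Shoelace sum Σ(x_i·y_{i+1} − x_{i+1}·y_i):
  i=1: 0.3325·3.5591 − -0.9743·3.6126 = +4.7034 (running +4.7034)
  i=2: -0.9743·3.0548 − -2.3308·3.5591 = +5.3192 (running +10.0226)
  i=3: -2.3308·1.6859 − -3.0039·3.0548 = +5.2467 (running +15.2693)
  i=4: -3.0039·0.6981 − -2.9998·1.6859 = +2.9604 (running +18.2297)
  i=5: -2.9998·-0.6403 − -2.3289·0.6981 = +3.5467 (running +21.7764)
  i=6: -2.3289·-0.9197 − 0.6935·-0.6403 = +2.5859 (running +24.3623)
  i=7: 0.6935·0.2505 − 1.9263·-0.9197 = +1.9452 (running +26.3075)
  i=8: 1.9263·3.6126 − 0.3325·0.2505 = +6.8757 (running +33.1832)
Area = |Σ|/2 = |33.1832|/2 = 16.5916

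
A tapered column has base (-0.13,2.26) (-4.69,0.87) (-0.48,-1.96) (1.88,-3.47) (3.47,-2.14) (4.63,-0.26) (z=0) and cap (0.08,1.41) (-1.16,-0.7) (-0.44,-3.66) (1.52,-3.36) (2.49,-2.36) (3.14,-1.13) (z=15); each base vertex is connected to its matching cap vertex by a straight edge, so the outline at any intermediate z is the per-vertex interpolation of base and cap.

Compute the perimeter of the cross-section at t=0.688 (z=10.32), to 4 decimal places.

Perimeter at t=0.688: 16.1343

Cross-section at t=0.688: each vertex is (1-t)·p0[i] + t·p1[i].
  v1: (1-0.688)·(-0.13,2.26) + 0.688·(0.08,1.41) = (0.0145,1.6752)
  v2: (1-0.688)·(-4.69,0.87) + 0.688·(-1.16,-0.7) = (-2.2614,-0.2102)
  v3: (1-0.688)·(-0.48,-1.96) + 0.688·(-0.44,-3.66) = (-0.4525,-3.1296)
  v4: (1-0.688)·(1.88,-3.47) + 0.688·(1.52,-3.36) = (1.6323,-3.3943)
  v5: (1-0.688)·(3.47,-2.14) + 0.688·(2.49,-2.36) = (2.7958,-2.2914)
  v6: (1-0.688)·(4.63,-0.26) + 0.688·(3.14,-1.13) = (3.6049,-0.8586)
Perimeter = Σ |v_{i+1} − v_i|:
  edge 1→2: √(-2.2758² + -1.8854²) = 2.9553 (running 2.9553)
  edge 2→3: √(1.8089² + -2.9194²) = 3.4344 (running 6.3897)
  edge 3→4: √(2.0848² + -0.2647²) = 2.1015 (running 8.4913)
  edge 4→5: √(1.1634² + 1.1030²) = 1.6032 (running 10.0944)
  edge 5→6: √(0.8091² + 1.4328²) = 1.6455 (running 11.7399)
  edge 6→1: √(-3.5904² + 2.5338²) = 4.3944 (running 16.1343)
Perimeter = 16.1343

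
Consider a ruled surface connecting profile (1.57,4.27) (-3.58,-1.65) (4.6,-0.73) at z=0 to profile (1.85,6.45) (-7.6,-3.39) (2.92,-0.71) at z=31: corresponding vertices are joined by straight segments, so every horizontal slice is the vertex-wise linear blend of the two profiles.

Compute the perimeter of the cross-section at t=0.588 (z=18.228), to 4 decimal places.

Cross-section at t=0.588: each vertex is (1-t)·p0[i] + t·p1[i].
  v1: (1-0.588)·(1.57,4.27) + 0.588·(1.85,6.45) = (1.7346,5.5518)
  v2: (1-0.588)·(-3.58,-1.65) + 0.588·(-7.6,-3.39) = (-5.9438,-2.6731)
  v3: (1-0.588)·(4.6,-0.73) + 0.588·(2.92,-0.71) = (3.6122,-0.7182)
Perimeter = Σ |v_{i+1} − v_i|:
  edge 1→2: √(-7.6784² + -8.2250²) = 11.2520 (running 11.2520)
  edge 2→3: √(9.5559² + 1.9549²) = 9.7538 (running 21.0058)
  edge 3→1: √(-1.8775² + 6.2701²) = 6.5451 (running 27.5510)
Perimeter = 27.5510

Perimeter at t=0.588: 27.5510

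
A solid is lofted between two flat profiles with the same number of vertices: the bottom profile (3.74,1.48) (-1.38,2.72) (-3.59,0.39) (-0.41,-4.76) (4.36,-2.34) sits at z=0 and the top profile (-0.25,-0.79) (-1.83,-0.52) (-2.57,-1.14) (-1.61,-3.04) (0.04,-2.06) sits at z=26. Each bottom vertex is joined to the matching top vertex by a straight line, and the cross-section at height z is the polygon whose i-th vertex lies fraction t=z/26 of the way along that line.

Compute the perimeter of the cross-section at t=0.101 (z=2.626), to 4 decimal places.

Perimeter at t=0.101: 22.1494

Cross-section at t=0.101: each vertex is (1-t)·p0[i] + t·p1[i].
  v1: (1-0.101)·(3.74,1.48) + 0.101·(-0.25,-0.79) = (3.3370,1.2507)
  v2: (1-0.101)·(-1.38,2.72) + 0.101·(-1.83,-0.52) = (-1.4254,2.3928)
  v3: (1-0.101)·(-3.59,0.39) + 0.101·(-2.57,-1.14) = (-3.4870,0.2355)
  v4: (1-0.101)·(-0.41,-4.76) + 0.101·(-1.61,-3.04) = (-0.5312,-4.5863)
  v5: (1-0.101)·(4.36,-2.34) + 0.101·(0.04,-2.06) = (3.9237,-2.3117)
Perimeter = Σ |v_{i+1} − v_i|:
  edge 1→2: √(-4.7625² + 1.1420²) = 4.8975 (running 4.8975)
  edge 2→3: √(-2.0615² + -2.1573²) = 2.9839 (running 7.8814)
  edge 3→4: √(2.9558² + -4.8217²) = 5.6556 (running 13.5370)
  edge 4→5: √(4.4549² + 2.2746²) = 5.0020 (running 18.5390)
  edge 5→1: √(-0.5867² + 3.5625²) = 3.6104 (running 22.1494)
Perimeter = 22.1494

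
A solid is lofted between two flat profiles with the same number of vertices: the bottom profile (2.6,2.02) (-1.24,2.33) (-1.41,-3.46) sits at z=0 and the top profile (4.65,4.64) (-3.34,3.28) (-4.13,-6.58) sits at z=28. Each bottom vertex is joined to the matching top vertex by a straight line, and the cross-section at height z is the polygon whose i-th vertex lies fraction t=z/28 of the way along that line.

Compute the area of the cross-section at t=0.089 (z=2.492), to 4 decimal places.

Area at t=0.089: 12.9666

Cross-section at t=0.089: each vertex is (1-t)·p0[i] + t·p1[i].
  v1: (1-0.089)·(2.6,2.02) + 0.089·(4.65,4.64) = (2.7825,2.2532)
  v2: (1-0.089)·(-1.24,2.33) + 0.089·(-3.34,3.28) = (-1.4269,2.4146)
  v3: (1-0.089)·(-1.41,-3.46) + 0.089·(-4.13,-6.58) = (-1.6521,-3.7377)
Shoelace sum Σ(x_i·y_{i+1} − x_{i+1}·y_i):
  i=1: 2.7825·2.4146 − -1.4269·2.2532 = +9.9334 (running +9.9334)
  i=2: -1.4269·-3.7377 − -1.6521·2.4146 = +9.3223 (running +19.2558)
  i=3: -1.6521·2.2532 − 2.7825·-3.7377 = +6.6775 (running +25.9332)
Area = |Σ|/2 = |25.9332|/2 = 12.9666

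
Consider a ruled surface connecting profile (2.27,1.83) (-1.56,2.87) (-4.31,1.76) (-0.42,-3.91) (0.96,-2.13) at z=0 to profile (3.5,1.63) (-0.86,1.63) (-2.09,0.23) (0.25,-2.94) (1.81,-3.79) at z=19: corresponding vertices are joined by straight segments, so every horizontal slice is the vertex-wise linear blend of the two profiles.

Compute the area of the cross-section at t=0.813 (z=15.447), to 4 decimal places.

Area at t=0.813: 19.2497

Cross-section at t=0.813: each vertex is (1-t)·p0[i] + t·p1[i].
  v1: (1-0.813)·(2.27,1.83) + 0.813·(3.5,1.63) = (3.2700,1.6674)
  v2: (1-0.813)·(-1.56,2.87) + 0.813·(-0.86,1.63) = (-0.9909,1.8619)
  v3: (1-0.813)·(-4.31,1.76) + 0.813·(-2.09,0.23) = (-2.5051,0.5161)
  v4: (1-0.813)·(-0.42,-3.91) + 0.813·(0.25,-2.94) = (0.1247,-3.1214)
  v5: (1-0.813)·(0.96,-2.13) + 0.813·(1.81,-3.79) = (1.6511,-3.4796)
Shoelace sum Σ(x_i·y_{i+1} − x_{i+1}·y_i):
  i=1: 3.2700·1.8619 − -0.9909·1.6674 = +7.7406 (running +7.7406)
  i=2: -0.9909·0.5161 − -2.5051·1.8619 = +4.1529 (running +11.8934)
  i=3: -2.5051·-3.1214 − 0.1247·0.5161 = +7.7552 (running +19.6486)
  i=4: 0.1247·-3.4796 − 1.6511·-3.1214 = +4.7196 (running +24.3682)
  i=5: 1.6511·1.6674 − 3.2700·-3.4796 = +14.1312 (running +38.4994)
Area = |Σ|/2 = |38.4994|/2 = 19.2497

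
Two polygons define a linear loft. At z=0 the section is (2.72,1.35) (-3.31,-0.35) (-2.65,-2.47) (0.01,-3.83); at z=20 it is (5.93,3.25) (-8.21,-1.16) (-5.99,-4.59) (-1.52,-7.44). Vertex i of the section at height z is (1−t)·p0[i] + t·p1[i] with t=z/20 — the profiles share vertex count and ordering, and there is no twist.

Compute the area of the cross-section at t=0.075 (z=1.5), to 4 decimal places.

Area at t=0.075: 18.1766

Cross-section at t=0.075: each vertex is (1-t)·p0[i] + t·p1[i].
  v1: (1-0.075)·(2.72,1.35) + 0.075·(5.93,3.25) = (2.9608,1.4925)
  v2: (1-0.075)·(-3.31,-0.35) + 0.075·(-8.21,-1.16) = (-3.6775,-0.4107)
  v3: (1-0.075)·(-2.65,-2.47) + 0.075·(-5.99,-4.59) = (-2.9005,-2.6290)
  v4: (1-0.075)·(0.01,-3.83) + 0.075·(-1.52,-7.44) = (-0.1047,-4.1008)
Shoelace sum Σ(x_i·y_{i+1} − x_{i+1}·y_i):
  i=1: 2.9608·-0.4107 − -3.6775·1.4925 = +4.2725 (running +4.2725)
  i=2: -3.6775·-2.6290 − -2.9005·-0.4107 = +8.4768 (running +12.7493)
  i=3: -2.9005·-4.1008 − -0.1047·-2.6290 = +11.6188 (running +24.3681)
  i=4: -0.1047·1.4925 − 2.9608·-4.1008 = +11.9850 (running +36.3531)
Area = |Σ|/2 = |36.3531|/2 = 18.1766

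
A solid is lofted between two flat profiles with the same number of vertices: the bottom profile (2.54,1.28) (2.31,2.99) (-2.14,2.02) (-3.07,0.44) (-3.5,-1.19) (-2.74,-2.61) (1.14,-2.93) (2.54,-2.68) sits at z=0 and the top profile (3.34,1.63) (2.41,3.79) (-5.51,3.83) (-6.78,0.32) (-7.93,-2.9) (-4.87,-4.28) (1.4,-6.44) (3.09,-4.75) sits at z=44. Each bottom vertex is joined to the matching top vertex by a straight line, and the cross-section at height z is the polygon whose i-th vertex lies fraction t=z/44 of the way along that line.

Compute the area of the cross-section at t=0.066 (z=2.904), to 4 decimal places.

Cross-section at t=0.066: each vertex is (1-t)·p0[i] + t·p1[i].
  v1: (1-0.066)·(2.54,1.28) + 0.066·(3.34,1.63) = (2.5928,1.3031)
  v2: (1-0.066)·(2.31,2.99) + 0.066·(2.41,3.79) = (2.3166,3.0428)
  v3: (1-0.066)·(-2.14,2.02) + 0.066·(-5.51,3.83) = (-2.3624,2.1395)
  v4: (1-0.066)·(-3.07,0.44) + 0.066·(-6.78,0.32) = (-3.3149,0.4321)
  v5: (1-0.066)·(-3.5,-1.19) + 0.066·(-7.93,-2.9) = (-3.7924,-1.3029)
  v6: (1-0.066)·(-2.74,-2.61) + 0.066·(-4.87,-4.28) = (-2.8806,-2.7202)
  v7: (1-0.066)·(1.14,-2.93) + 0.066·(1.4,-6.44) = (1.1572,-3.1617)
  v8: (1-0.066)·(2.54,-2.68) + 0.066·(3.09,-4.75) = (2.5763,-2.8166)
Shoelace sum Σ(x_i·y_{i+1} − x_{i+1}·y_i):
  i=1: 2.5928·3.0428 − 2.3166·1.3031 = +4.8706 (running +4.8706)
  i=2: 2.3166·2.1395 − -2.3624·3.0428 = +12.1446 (running +17.0153)
  i=3: -2.3624·0.4321 − -3.3149·2.1395 = +6.0713 (running +23.0865)
  i=4: -3.3149·-1.3029 − -3.7924·0.4321 = +5.9574 (running +29.0439)
  i=5: -3.7924·-2.7202 − -2.8806·-1.3029 = +6.5631 (running +35.6070)
  i=6: -2.8806·-3.1617 − 1.1572·-2.7202 = +12.2551 (running +47.8622)
  i=7: 1.1572·-2.8166 − 2.5763·-3.1617 = +4.8861 (running +52.7483)
  i=8: 2.5763·1.3031 − 2.5928·-2.8166 = +10.6601 (running +63.4084)
Area = |Σ|/2 = |63.4084|/2 = 31.7042

Area at t=0.066: 31.7042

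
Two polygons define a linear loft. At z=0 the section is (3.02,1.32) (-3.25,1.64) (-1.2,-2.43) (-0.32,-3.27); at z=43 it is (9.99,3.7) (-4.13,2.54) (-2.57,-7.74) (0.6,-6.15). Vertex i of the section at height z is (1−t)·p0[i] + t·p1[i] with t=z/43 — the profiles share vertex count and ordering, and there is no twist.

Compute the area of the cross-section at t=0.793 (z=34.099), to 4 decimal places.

Area at t=0.793: 64.2898

Cross-section at t=0.793: each vertex is (1-t)·p0[i] + t·p1[i].
  v1: (1-0.793)·(3.02,1.32) + 0.793·(9.99,3.7) = (8.5472,3.2073)
  v2: (1-0.793)·(-3.25,1.64) + 0.793·(-4.13,2.54) = (-3.9478,2.3537)
  v3: (1-0.793)·(-1.2,-2.43) + 0.793·(-2.57,-7.74) = (-2.2864,-6.6408)
  v4: (1-0.793)·(-0.32,-3.27) + 0.793·(0.6,-6.15) = (0.4096,-5.5538)
Shoelace sum Σ(x_i·y_{i+1} − x_{i+1}·y_i):
  i=1: 8.5472·2.3537 − -3.9478·3.2073 = +32.7796 (running +32.7796)
  i=2: -3.9478·-6.6408 − -2.2864·2.3537 = +31.5985 (running +64.3781)
  i=3: -2.2864·-5.5538 − 0.4096·-6.6408 = +15.4182 (running +79.7963)
  i=4: 0.4096·3.2073 − 8.5472·-5.5538 = +48.7834 (running +128.5797)
Area = |Σ|/2 = |128.5797|/2 = 64.2898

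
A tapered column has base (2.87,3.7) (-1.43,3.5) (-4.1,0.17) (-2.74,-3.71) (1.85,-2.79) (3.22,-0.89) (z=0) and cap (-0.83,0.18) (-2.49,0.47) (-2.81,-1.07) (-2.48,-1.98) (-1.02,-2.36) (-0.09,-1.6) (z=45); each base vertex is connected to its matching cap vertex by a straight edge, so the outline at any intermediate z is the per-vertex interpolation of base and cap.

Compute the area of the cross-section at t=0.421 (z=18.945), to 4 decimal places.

Cross-section at t=0.421: each vertex is (1-t)·p0[i] + t·p1[i].
  v1: (1-0.421)·(2.87,3.7) + 0.421·(-0.83,0.18) = (1.3123,2.2181)
  v2: (1-0.421)·(-1.43,3.5) + 0.421·(-2.49,0.47) = (-1.8763,2.2244)
  v3: (1-0.421)·(-4.1,0.17) + 0.421·(-2.81,-1.07) = (-3.5569,-0.3520)
  v4: (1-0.421)·(-2.74,-3.71) + 0.421·(-2.48,-1.98) = (-2.6305,-2.9817)
  v5: (1-0.421)·(1.85,-2.79) + 0.421·(-1.02,-2.36) = (0.6417,-2.6090)
  v6: (1-0.421)·(3.22,-0.89) + 0.421·(-0.09,-1.6) = (1.8265,-1.1889)
Shoelace sum Σ(x_i·y_{i+1} − x_{i+1}·y_i):
  i=1: 1.3123·2.2244 − -1.8763·2.2181 = +7.0807 (running +7.0807)
  i=2: -1.8763·-0.3520 − -3.5569·2.2244 = +8.5724 (running +15.6531)
  i=3: -3.5569·-2.9817 − -2.6305·-0.3520 = +9.6795 (running +25.3326)
  i=4: -2.6305·-2.6090 − 0.6417·-2.9817 = +8.7764 (running +34.1090)
  i=5: 0.6417·-1.1889 − 1.8265·-2.6090 = +4.0023 (running +38.1113)
  i=6: 1.8265·2.2181 − 1.3123·-1.1889 = +5.6115 (running +43.7228)
Area = |Σ|/2 = |43.7228|/2 = 21.8614

Area at t=0.421: 21.8614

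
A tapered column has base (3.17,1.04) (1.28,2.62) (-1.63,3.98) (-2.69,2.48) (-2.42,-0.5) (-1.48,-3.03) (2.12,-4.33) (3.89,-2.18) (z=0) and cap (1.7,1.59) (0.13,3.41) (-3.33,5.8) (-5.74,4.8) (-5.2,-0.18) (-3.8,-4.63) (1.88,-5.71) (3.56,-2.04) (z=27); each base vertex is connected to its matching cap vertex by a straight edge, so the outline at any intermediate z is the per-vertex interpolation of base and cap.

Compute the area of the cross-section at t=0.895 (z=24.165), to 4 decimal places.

Area at t=0.895: 66.0391

Cross-section at t=0.895: each vertex is (1-t)·p0[i] + t·p1[i].
  v1: (1-0.895)·(3.17,1.04) + 0.895·(1.7,1.59) = (1.8543,1.5323)
  v2: (1-0.895)·(1.28,2.62) + 0.895·(0.13,3.41) = (0.2508,3.3271)
  v3: (1-0.895)·(-1.63,3.98) + 0.895·(-3.33,5.8) = (-3.1515,5.6089)
  v4: (1-0.895)·(-2.69,2.48) + 0.895·(-5.74,4.8) = (-5.4198,4.5564)
  v5: (1-0.895)·(-2.42,-0.5) + 0.895·(-5.2,-0.18) = (-4.9081,-0.2136)
  v6: (1-0.895)·(-1.48,-3.03) + 0.895·(-3.8,-4.63) = (-3.5564,-4.4620)
  v7: (1-0.895)·(2.12,-4.33) + 0.895·(1.88,-5.71) = (1.9052,-5.5651)
  v8: (1-0.895)·(3.89,-2.18) + 0.895·(3.56,-2.04) = (3.5946,-2.0547)
Shoelace sum Σ(x_i·y_{i+1} − x_{i+1}·y_i):
  i=1: 1.8543·3.3271 − 0.2508·1.5323 = +5.7853 (running +5.7853)
  i=2: 0.2508·5.6089 − -3.1515·3.3271 = +11.8916 (running +17.6769)
  i=3: -3.1515·4.5564 − -5.4198·5.6089 = +16.0393 (running +33.7163)
  i=4: -5.4198·-0.2136 − -4.9081·4.5564 = +23.5209 (running +57.2372)
  i=5: -4.9081·-4.4620 − -3.5564·-0.2136 = +21.1403 (running +78.3775)
  i=6: -3.5564·-5.5651 − 1.9052·-4.4620 = +28.2927 (running +106.6702)
  i=7: 1.9052·-2.0547 − 3.5946·-5.5651 = +16.0900 (running +122.7602)
  i=8: 3.5946·1.5323 − 1.8543·-2.0547 = +9.3180 (running +132.0782)
Area = |Σ|/2 = |132.0782|/2 = 66.0391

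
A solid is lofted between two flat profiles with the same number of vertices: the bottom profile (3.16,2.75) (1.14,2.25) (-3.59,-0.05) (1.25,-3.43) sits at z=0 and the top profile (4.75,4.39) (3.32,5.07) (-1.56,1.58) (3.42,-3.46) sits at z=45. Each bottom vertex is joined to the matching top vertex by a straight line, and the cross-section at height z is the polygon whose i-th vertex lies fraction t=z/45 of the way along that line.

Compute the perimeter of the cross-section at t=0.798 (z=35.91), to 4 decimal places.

Perimeter at t=0.798: 21.9298

Cross-section at t=0.798: each vertex is (1-t)·p0[i] + t·p1[i].
  v1: (1-0.798)·(3.16,2.75) + 0.798·(4.75,4.39) = (4.4288,4.0587)
  v2: (1-0.798)·(1.14,2.25) + 0.798·(3.32,5.07) = (2.8796,4.5004)
  v3: (1-0.798)·(-3.59,-0.05) + 0.798·(-1.56,1.58) = (-1.9701,1.2507)
  v4: (1-0.798)·(1.25,-3.43) + 0.798·(3.42,-3.46) = (2.9817,-3.4539)
Perimeter = Σ |v_{i+1} − v_i|:
  edge 1→2: √(-1.5492² + 0.4416²) = 1.6109 (running 1.6109)
  edge 2→3: √(-4.8497² + -3.2496²) = 5.8378 (running 7.4487)
  edge 3→4: √(4.9517² + -4.7047²) = 6.8303 (running 14.2790)
  edge 4→1: √(1.4472² + 7.5127²) = 7.6508 (running 21.9298)
Perimeter = 21.9298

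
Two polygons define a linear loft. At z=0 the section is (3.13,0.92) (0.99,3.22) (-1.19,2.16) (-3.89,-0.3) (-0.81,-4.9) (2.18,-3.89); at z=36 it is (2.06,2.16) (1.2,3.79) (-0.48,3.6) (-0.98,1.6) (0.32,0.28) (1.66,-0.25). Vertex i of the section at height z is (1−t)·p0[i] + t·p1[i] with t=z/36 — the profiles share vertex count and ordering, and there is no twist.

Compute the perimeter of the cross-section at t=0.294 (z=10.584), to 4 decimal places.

Perimeter at t=0.294: 19.2228

Cross-section at t=0.294: each vertex is (1-t)·p0[i] + t·p1[i].
  v1: (1-0.294)·(3.13,0.92) + 0.294·(2.06,2.16) = (2.8154,1.2846)
  v2: (1-0.294)·(0.99,3.22) + 0.294·(1.2,3.79) = (1.0517,3.3876)
  v3: (1-0.294)·(-1.19,2.16) + 0.294·(-0.48,3.6) = (-0.9813,2.5834)
  v4: (1-0.294)·(-3.89,-0.3) + 0.294·(-0.98,1.6) = (-3.0345,0.2586)
  v5: (1-0.294)·(-0.81,-4.9) + 0.294·(0.32,0.28) = (-0.4778,-3.3771)
  v6: (1-0.294)·(2.18,-3.89) + 0.294·(1.66,-0.25) = (2.0271,-2.8198)
Perimeter = Σ |v_{i+1} − v_i|:
  edge 1→2: √(-1.7637² + 2.1030²) = 2.7447 (running 2.7447)
  edge 2→3: √(-2.0330² + -0.8042²) = 2.1863 (running 4.9310)
  edge 3→4: √(-2.0532² + -2.3248²) = 3.1016 (running 8.0326)
  edge 4→5: √(2.5567² + -3.6357²) = 4.4446 (running 12.4772)
  edge 5→6: √(2.5049² + 0.5572²) = 2.5661 (running 15.0434)
  edge 6→1: √(0.7883² + 4.1044²) = 4.1794 (running 19.2228)
Perimeter = 19.2228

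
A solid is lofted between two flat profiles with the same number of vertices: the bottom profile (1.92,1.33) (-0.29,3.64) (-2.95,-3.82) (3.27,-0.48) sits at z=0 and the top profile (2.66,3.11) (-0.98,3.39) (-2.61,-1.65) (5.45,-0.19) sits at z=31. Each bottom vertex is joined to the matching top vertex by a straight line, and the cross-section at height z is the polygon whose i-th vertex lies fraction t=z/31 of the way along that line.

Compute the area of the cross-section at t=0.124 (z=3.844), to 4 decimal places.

Area at t=0.124: 19.9584

Cross-section at t=0.124: each vertex is (1-t)·p0[i] + t·p1[i].
  v1: (1-0.124)·(1.92,1.33) + 0.124·(2.66,3.11) = (2.0118,1.5507)
  v2: (1-0.124)·(-0.29,3.64) + 0.124·(-0.98,3.39) = (-0.3756,3.6090)
  v3: (1-0.124)·(-2.95,-3.82) + 0.124·(-2.61,-1.65) = (-2.9078,-3.5509)
  v4: (1-0.124)·(3.27,-0.48) + 0.124·(5.45,-0.19) = (3.5403,-0.4440)
Shoelace sum Σ(x_i·y_{i+1} − x_{i+1}·y_i):
  i=1: 2.0118·3.6090 − -0.3756·1.5507 = +7.8428 (running +7.8428)
  i=2: -0.3756·-3.5509 − -2.9078·3.6090 = +11.8280 (running +19.6708)
  i=3: -2.9078·-0.4440 − 3.5403·-3.5509 = +13.8626 (running +33.5334)
  i=4: 3.5403·1.5507 − 2.0118·-0.4440 = +6.3833 (running +39.9167)
Area = |Σ|/2 = |39.9167|/2 = 19.9584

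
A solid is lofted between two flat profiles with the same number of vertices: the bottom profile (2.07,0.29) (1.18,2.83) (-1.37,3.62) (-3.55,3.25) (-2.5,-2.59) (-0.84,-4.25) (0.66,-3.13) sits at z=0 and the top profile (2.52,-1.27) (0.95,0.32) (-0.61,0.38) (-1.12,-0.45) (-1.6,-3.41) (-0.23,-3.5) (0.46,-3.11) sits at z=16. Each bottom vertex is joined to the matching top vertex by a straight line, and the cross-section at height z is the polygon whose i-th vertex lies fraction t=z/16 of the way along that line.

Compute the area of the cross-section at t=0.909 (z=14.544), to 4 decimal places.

Cross-section at t=0.909: each vertex is (1-t)·p0[i] + t·p1[i].
  v1: (1-0.909)·(2.07,0.29) + 0.909·(2.52,-1.27) = (2.4790,-1.1280)
  v2: (1-0.909)·(1.18,2.83) + 0.909·(0.95,0.32) = (0.9709,0.5484)
  v3: (1-0.909)·(-1.37,3.62) + 0.909·(-0.61,0.38) = (-0.6792,0.6748)
  v4: (1-0.909)·(-3.55,3.25) + 0.909·(-1.12,-0.45) = (-1.3411,-0.1133)
  v5: (1-0.909)·(-2.5,-2.59) + 0.909·(-1.6,-3.41) = (-1.6819,-3.3354)
  v6: (1-0.909)·(-0.84,-4.25) + 0.909·(-0.23,-3.5) = (-0.2855,-3.5682)
  v7: (1-0.909)·(0.66,-3.13) + 0.909·(0.46,-3.11) = (0.4782,-3.1118)
Shoelace sum Σ(x_i·y_{i+1} − x_{i+1}·y_i):
  i=1: 2.4790·0.5484 − 0.9709·-1.1280 = +2.4548 (running +2.4548)
  i=2: 0.9709·0.6748 − -0.6792·0.5484 = +1.0277 (running +3.4825)
  i=3: -0.6792·-0.1133 − -1.3411·0.6748 = +0.9820 (running +4.4645)
  i=4: -1.3411·-3.3354 − -1.6819·-0.1133 = +4.2826 (running +8.7471)
  i=5: -1.6819·-3.5682 − -0.2855·-3.3354 = +5.0492 (running +13.7962)
  i=6: -0.2855·-3.1118 − 0.4782·-3.5682 = +2.5948 (running +16.3910)
  i=7: 0.4782·-1.1280 − 2.4790·-3.1118 = +7.1749 (running +23.5660)
Area = |Σ|/2 = |23.5660|/2 = 11.7830

Area at t=0.909: 11.7830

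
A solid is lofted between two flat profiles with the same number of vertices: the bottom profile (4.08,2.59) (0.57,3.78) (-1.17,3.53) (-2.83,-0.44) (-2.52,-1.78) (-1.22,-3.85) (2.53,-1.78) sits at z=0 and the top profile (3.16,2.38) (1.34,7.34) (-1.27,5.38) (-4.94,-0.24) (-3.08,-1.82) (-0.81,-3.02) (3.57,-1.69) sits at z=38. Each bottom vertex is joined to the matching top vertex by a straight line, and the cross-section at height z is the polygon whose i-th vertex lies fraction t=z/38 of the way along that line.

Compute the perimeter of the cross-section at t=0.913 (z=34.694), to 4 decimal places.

Perimeter at t=0.913: 28.1476

Cross-section at t=0.913: each vertex is (1-t)·p0[i] + t·p1[i].
  v1: (1-0.913)·(4.08,2.59) + 0.913·(3.16,2.38) = (3.2400,2.3983)
  v2: (1-0.913)·(0.57,3.78) + 0.913·(1.34,7.34) = (1.2730,7.0303)
  v3: (1-0.913)·(-1.17,3.53) + 0.913·(-1.27,5.38) = (-1.2613,5.2191)
  v4: (1-0.913)·(-2.83,-0.44) + 0.913·(-4.94,-0.24) = (-4.7564,-0.2574)
  v5: (1-0.913)·(-2.52,-1.78) + 0.913·(-3.08,-1.82) = (-3.0313,-1.8165)
  v6: (1-0.913)·(-1.22,-3.85) + 0.913·(-0.81,-3.02) = (-0.8457,-3.0922)
  v7: (1-0.913)·(2.53,-1.78) + 0.913·(3.57,-1.69) = (3.4795,-1.6978)
Perimeter = Σ |v_{i+1} − v_i|:
  edge 1→2: √(-1.9670² + 4.6320²) = 5.0324 (running 5.0324)
  edge 2→3: √(-2.5343² + -1.8112²) = 3.1150 (running 8.1474)
  edge 3→4: √(-3.4951² + -5.4764²) = 6.4967 (running 14.6441)
  edge 4→5: √(1.7251² + -1.5591²) = 2.3253 (running 16.9694)
  edge 5→6: √(2.1856² + -1.2757²) = 2.5307 (running 19.5001)
  edge 6→7: √(4.3252² + 1.3944²) = 4.5444 (running 24.0445)
  edge 7→1: √(-0.2395² + 4.0961²) = 4.1031 (running 28.1476)
Perimeter = 28.1476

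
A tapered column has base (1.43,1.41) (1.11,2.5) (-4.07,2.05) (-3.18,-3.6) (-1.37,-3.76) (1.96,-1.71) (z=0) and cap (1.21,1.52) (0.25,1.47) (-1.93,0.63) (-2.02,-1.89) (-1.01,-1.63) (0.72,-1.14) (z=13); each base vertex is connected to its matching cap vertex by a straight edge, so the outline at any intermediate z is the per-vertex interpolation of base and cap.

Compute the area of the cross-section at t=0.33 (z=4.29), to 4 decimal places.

Area at t=0.33: 20.3259

Cross-section at t=0.33: each vertex is (1-t)·p0[i] + t·p1[i].
  v1: (1-0.33)·(1.43,1.41) + 0.33·(1.21,1.52) = (1.3574,1.4463)
  v2: (1-0.33)·(1.11,2.5) + 0.33·(0.25,1.47) = (0.8262,2.1601)
  v3: (1-0.33)·(-4.07,2.05) + 0.33·(-1.93,0.63) = (-3.3638,1.5814)
  v4: (1-0.33)·(-3.18,-3.6) + 0.33·(-2.02,-1.89) = (-2.7972,-3.0357)
  v5: (1-0.33)·(-1.37,-3.76) + 0.33·(-1.01,-1.63) = (-1.2512,-3.0571)
  v6: (1-0.33)·(1.96,-1.71) + 0.33·(0.72,-1.14) = (1.5508,-1.5219)
Shoelace sum Σ(x_i·y_{i+1} − x_{i+1}·y_i):
  i=1: 1.3574·2.1601 − 0.8262·1.4463 = +1.7372 (running +1.7372)
  i=2: 0.8262·1.5814 − -3.3638·2.1601 = +8.5727 (running +10.3099)
  i=3: -3.3638·-3.0357 − -2.7972·1.5814 = +14.6350 (running +24.9449)
  i=4: -2.7972·-3.0571 − -1.2512·-3.0357 = +4.7531 (running +29.6979)
  i=5: -1.2512·-1.5219 − 1.5508·-3.0571 = +6.6452 (running +36.3431)
  i=6: 1.5508·1.4463 − 1.3574·-1.5219 = +4.3087 (running +40.6518)
Area = |Σ|/2 = |40.6518|/2 = 20.3259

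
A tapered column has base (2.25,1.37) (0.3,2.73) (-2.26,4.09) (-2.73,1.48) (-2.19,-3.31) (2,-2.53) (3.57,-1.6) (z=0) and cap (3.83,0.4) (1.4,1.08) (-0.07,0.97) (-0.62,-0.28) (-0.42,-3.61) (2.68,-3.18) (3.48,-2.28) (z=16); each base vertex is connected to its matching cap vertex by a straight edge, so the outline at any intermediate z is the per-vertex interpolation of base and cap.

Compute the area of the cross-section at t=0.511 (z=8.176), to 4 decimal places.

Cross-section at t=0.511: each vertex is (1-t)·p0[i] + t·p1[i].
  v1: (1-0.511)·(2.25,1.37) + 0.511·(3.83,0.4) = (3.0574,0.8743)
  v2: (1-0.511)·(0.3,2.73) + 0.511·(1.4,1.08) = (0.8621,1.8868)
  v3: (1-0.511)·(-2.26,4.09) + 0.511·(-0.07,0.97) = (-1.1409,2.4957)
  v4: (1-0.511)·(-2.73,1.48) + 0.511·(-0.62,-0.28) = (-1.6518,0.5806)
  v5: (1-0.511)·(-2.19,-3.31) + 0.511·(-0.42,-3.61) = (-1.2855,-3.4633)
  v6: (1-0.511)·(2,-2.53) + 0.511·(2.68,-3.18) = (2.3475,-2.8621)
  v7: (1-0.511)·(3.57,-1.6) + 0.511·(3.48,-2.28) = (3.5240,-1.9475)
Shoelace sum Σ(x_i·y_{i+1} − x_{i+1}·y_i):
  i=1: 3.0574·1.8868 − 0.8621·0.8743 = +5.0151 (running +5.0151)
  i=2: 0.8621·2.4957 − -1.1409·1.8868 = +4.3043 (running +9.3193)
  i=3: -1.1409·0.5806 − -1.6518·2.4957 = +3.4599 (running +12.7792)
  i=4: -1.6518·-3.4633 − -1.2855·0.5806 = +6.4671 (running +19.2463)
  i=5: -1.2855·-2.8621 − 2.3475·-3.4633 = +11.8094 (running +31.0557)
  i=6: 2.3475·-1.9475 − 3.5240·-2.8621 = +5.5146 (running +36.5702)
  i=7: 3.5240·0.8743 − 3.0574·-1.9475 = +9.0353 (running +45.6056)
Area = |Σ|/2 = |45.6056|/2 = 22.8028

Area at t=0.511: 22.8028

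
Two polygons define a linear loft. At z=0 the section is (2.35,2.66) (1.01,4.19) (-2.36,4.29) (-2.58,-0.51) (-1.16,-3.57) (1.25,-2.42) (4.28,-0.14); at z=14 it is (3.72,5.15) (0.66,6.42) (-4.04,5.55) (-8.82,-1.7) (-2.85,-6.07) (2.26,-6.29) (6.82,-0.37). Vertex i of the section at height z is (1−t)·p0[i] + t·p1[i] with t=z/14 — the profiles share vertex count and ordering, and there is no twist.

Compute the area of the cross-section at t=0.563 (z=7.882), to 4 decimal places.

Cross-section at t=0.563: each vertex is (1-t)·p0[i] + t·p1[i].
  v1: (1-0.563)·(2.35,2.66) + 0.563·(3.72,5.15) = (3.1213,4.0619)
  v2: (1-0.563)·(1.01,4.19) + 0.563·(0.66,6.42) = (0.8130,5.4455)
  v3: (1-0.563)·(-2.36,4.29) + 0.563·(-4.04,5.55) = (-3.3058,4.9994)
  v4: (1-0.563)·(-2.58,-0.51) + 0.563·(-8.82,-1.7) = (-6.0931,-1.1800)
  v5: (1-0.563)·(-1.16,-3.57) + 0.563·(-2.85,-6.07) = (-2.1115,-4.9775)
  v6: (1-0.563)·(1.25,-2.42) + 0.563·(2.26,-6.29) = (1.8186,-4.5988)
  v7: (1-0.563)·(4.28,-0.14) + 0.563·(6.82,-0.37) = (5.7100,-0.2695)
Shoelace sum Σ(x_i·y_{i+1} − x_{i+1}·y_i):
  i=1: 3.1213·5.4455 − 0.8130·4.0619 = +13.6950 (running +13.6950)
  i=2: 0.8130·4.9994 − -3.3058·5.4455 = +22.0662 (running +35.7611)
  i=3: -3.3058·-1.1800 − -6.0931·4.9994 = +34.3626 (running +70.1237)
  i=4: -6.0931·-4.9775 − -2.1115·-1.1800 = +27.8370 (running +97.9608)
  i=5: -2.1115·-4.5988 − 1.8186·-4.9775 = +18.7625 (running +116.7233)
  i=6: 1.8186·-0.2695 − 5.7100·-4.5988 = +25.7692 (running +142.4925)
  i=7: 5.7100·4.0619 − 3.1213·-0.2695 = +24.0345 (running +166.5270)
Area = |Σ|/2 = |166.5270|/2 = 83.2635

Area at t=0.563: 83.2635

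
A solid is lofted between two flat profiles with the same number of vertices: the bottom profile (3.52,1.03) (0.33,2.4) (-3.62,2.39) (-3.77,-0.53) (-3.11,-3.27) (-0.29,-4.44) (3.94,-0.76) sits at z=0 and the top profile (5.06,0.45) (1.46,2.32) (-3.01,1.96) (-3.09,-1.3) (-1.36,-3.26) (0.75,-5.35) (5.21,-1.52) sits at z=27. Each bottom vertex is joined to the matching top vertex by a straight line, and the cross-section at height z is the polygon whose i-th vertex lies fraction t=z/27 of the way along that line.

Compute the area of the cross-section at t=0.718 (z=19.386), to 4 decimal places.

Cross-section at t=0.718: each vertex is (1-t)·p0[i] + t·p1[i].
  v1: (1-0.718)·(3.52,1.03) + 0.718·(5.06,0.45) = (4.6257,0.6136)
  v2: (1-0.718)·(0.33,2.4) + 0.718·(1.46,2.32) = (1.1413,2.3426)
  v3: (1-0.718)·(-3.62,2.39) + 0.718·(-3.01,1.96) = (-3.1820,2.0813)
  v4: (1-0.718)·(-3.77,-0.53) + 0.718·(-3.09,-1.3) = (-3.2818,-1.0829)
  v5: (1-0.718)·(-3.11,-3.27) + 0.718·(-1.36,-3.26) = (-1.8535,-3.2628)
  v6: (1-0.718)·(-0.29,-4.44) + 0.718·(0.75,-5.35) = (0.4567,-5.0934)
  v7: (1-0.718)·(3.94,-0.76) + 0.718·(5.21,-1.52) = (4.8519,-1.3057)
Shoelace sum Σ(x_i·y_{i+1} − x_{i+1}·y_i):
  i=1: 4.6257·2.3426 − 1.1413·0.6136 = +10.1357 (running +10.1357)
  i=2: 1.1413·2.0813 − -3.1820·2.3426 = +9.8295 (running +19.9652)
  i=3: -3.1820·-1.0829 − -3.2818·2.0813 = +10.2759 (running +30.2411)
  i=4: -3.2818·-3.2628 − -1.8535·-1.0829 = +8.7007 (running +38.9418)
  i=5: -1.8535·-5.0934 − 0.4567·-3.2628 = +10.9308 (running +49.8726)
  i=6: 0.4567·-1.3057 − 4.8519·-5.0934 = +24.1160 (running +73.9886)
  i=7: 4.8519·0.6136 − 4.6257·-1.3057 = +9.0166 (running +83.0053)
Area = |Σ|/2 = |83.0053|/2 = 41.5026

Area at t=0.718: 41.5026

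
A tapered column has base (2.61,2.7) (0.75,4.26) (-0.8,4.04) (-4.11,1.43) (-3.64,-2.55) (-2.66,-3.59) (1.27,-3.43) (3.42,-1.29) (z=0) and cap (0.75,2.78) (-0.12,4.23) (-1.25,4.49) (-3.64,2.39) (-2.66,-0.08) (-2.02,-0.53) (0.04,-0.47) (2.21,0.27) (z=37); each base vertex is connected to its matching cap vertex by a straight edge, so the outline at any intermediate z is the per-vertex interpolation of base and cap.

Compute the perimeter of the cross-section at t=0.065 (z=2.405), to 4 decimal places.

Cross-section at t=0.065: each vertex is (1-t)·p0[i] + t·p1[i].
  v1: (1-0.065)·(2.61,2.7) + 0.065·(0.75,2.78) = (2.4891,2.7052)
  v2: (1-0.065)·(0.75,4.26) + 0.065·(-0.12,4.23) = (0.6935,4.2580)
  v3: (1-0.065)·(-0.8,4.04) + 0.065·(-1.25,4.49) = (-0.8293,4.0693)
  v4: (1-0.065)·(-4.11,1.43) + 0.065·(-3.64,2.39) = (-4.0795,1.4924)
  v5: (1-0.065)·(-3.64,-2.55) + 0.065·(-2.66,-0.08) = (-3.5763,-2.3894)
  v6: (1-0.065)·(-2.66,-3.59) + 0.065·(-2.02,-0.53) = (-2.6184,-3.3911)
  v7: (1-0.065)·(1.27,-3.43) + 0.065·(0.04,-0.47) = (1.1901,-3.2376)
  v8: (1-0.065)·(3.42,-1.29) + 0.065·(2.21,0.27) = (3.3414,-1.1886)
Perimeter = Σ |v_{i+1} − v_i|:
  edge 1→2: √(-1.7957² + 1.5528²) = 2.3740 (running 2.3740)
  edge 2→3: √(-1.5227² + -0.1888²) = 1.5344 (running 3.9083)
  edge 3→4: √(-3.2502² + -2.5769²) = 4.1478 (running 8.0561)
  edge 4→5: √(0.5032² + -3.8819²) = 3.9143 (running 11.9704)
  edge 5→6: √(0.9579² + -1.0017²) = 1.3860 (running 13.3564)
  edge 6→7: √(3.8085² + 0.1535²) = 3.8115 (running 17.1679)
  edge 7→8: √(2.1513² + 2.0490²) = 2.9709 (running 20.1389)
  edge 8→1: √(-0.8523² + 3.8938²) = 3.9860 (running 24.1248)
Perimeter = 24.1248

Perimeter at t=0.065: 24.1248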